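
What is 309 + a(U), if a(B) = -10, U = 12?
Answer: 299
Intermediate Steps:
309 + a(U) = 309 - 10 = 299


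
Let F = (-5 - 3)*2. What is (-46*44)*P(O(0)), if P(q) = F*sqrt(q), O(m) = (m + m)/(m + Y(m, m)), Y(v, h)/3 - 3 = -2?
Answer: 0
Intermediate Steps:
Y(v, h) = 3 (Y(v, h) = 9 + 3*(-2) = 9 - 6 = 3)
F = -16 (F = -8*2 = -16)
O(m) = 2*m/(3 + m) (O(m) = (m + m)/(m + 3) = (2*m)/(3 + m) = 2*m/(3 + m))
P(q) = -16*sqrt(q)
(-46*44)*P(O(0)) = (-46*44)*(-16*sqrt(2*0/(3 + 0))) = -(-32384)*sqrt(2*0/3) = -(-32384)*sqrt(2*0*(1/3)) = -(-32384)*sqrt(0) = -(-32384)*0 = -2024*0 = 0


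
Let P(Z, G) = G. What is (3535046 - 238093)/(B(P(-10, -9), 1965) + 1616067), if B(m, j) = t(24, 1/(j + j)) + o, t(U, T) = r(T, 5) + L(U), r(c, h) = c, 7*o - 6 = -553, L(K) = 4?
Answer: 90699177030/44455963507 ≈ 2.0402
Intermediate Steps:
o = -547/7 (o = 6/7 + (⅐)*(-553) = 6/7 - 79 = -547/7 ≈ -78.143)
t(U, T) = 4 + T (t(U, T) = T + 4 = 4 + T)
B(m, j) = -519/7 + 1/(2*j) (B(m, j) = (4 + 1/(j + j)) - 547/7 = (4 + 1/(2*j)) - 547/7 = -519/7 + 1/(2*j))
(3535046 - 238093)/(B(P(-10, -9), 1965) + 1616067) = (3535046 - 238093)/((1/14)*(7 - 1038*1965)/1965 + 1616067) = 3296953/((1/14)*(1/1965)*(7 - 2039670) + 1616067) = 3296953/((1/14)*(1/1965)*(-2039663) + 1616067) = 3296953/(-2039663/27510 + 1616067) = 3296953/(44455963507/27510) = 3296953*(27510/44455963507) = 90699177030/44455963507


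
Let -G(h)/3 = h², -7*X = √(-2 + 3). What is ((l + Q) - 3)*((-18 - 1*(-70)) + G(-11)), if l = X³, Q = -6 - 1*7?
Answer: 1707079/343 ≈ 4976.9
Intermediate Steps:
X = -⅐ (X = -√(-2 + 3)/7 = -√1/7 = -⅐*1 = -⅐ ≈ -0.14286)
Q = -13 (Q = -6 - 7 = -13)
l = -1/343 (l = (-⅐)³ = -1/343 ≈ -0.0029155)
G(h) = -3*h²
((l + Q) - 3)*((-18 - 1*(-70)) + G(-11)) = ((-1/343 - 13) - 3)*((-18 - 1*(-70)) - 3*(-11)²) = (-4460/343 - 3)*((-18 + 70) - 3*121) = -5489*(52 - 363)/343 = -5489/343*(-311) = 1707079/343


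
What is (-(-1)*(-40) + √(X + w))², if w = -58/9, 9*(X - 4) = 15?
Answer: (120 - I*√7)²/9 ≈ 1599.2 - 70.553*I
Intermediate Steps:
X = 17/3 (X = 4 + (⅑)*15 = 4 + 5/3 = 17/3 ≈ 5.6667)
w = -58/9 (w = -58*⅑ = -58/9 ≈ -6.4444)
(-(-1)*(-40) + √(X + w))² = (-(-1)*(-40) + √(17/3 - 58/9))² = (-1*40 + √(-7/9))² = (-40 + I*√7/3)²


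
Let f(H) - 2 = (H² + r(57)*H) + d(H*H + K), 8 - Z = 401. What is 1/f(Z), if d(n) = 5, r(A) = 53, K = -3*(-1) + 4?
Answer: 1/133627 ≈ 7.4835e-6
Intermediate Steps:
Z = -393 (Z = 8 - 1*401 = 8 - 401 = -393)
K = 7 (K = 3 + 4 = 7)
f(H) = 7 + H² + 53*H (f(H) = 2 + ((H² + 53*H) + 5) = 2 + (5 + H² + 53*H) = 7 + H² + 53*H)
1/f(Z) = 1/(7 + (-393)² + 53*(-393)) = 1/(7 + 154449 - 20829) = 1/133627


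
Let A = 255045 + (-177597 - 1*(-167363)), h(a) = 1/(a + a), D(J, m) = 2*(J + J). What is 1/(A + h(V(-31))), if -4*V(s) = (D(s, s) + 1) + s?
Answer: 77/18850448 ≈ 4.0848e-6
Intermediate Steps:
D(J, m) = 4*J (D(J, m) = 2*(2*J) = 4*J)
V(s) = -¼ - 5*s/4 (V(s) = -((4*s + 1) + s)/4 = -((1 + 4*s) + s)/4 = -(1 + 5*s)/4 = -¼ - 5*s/4)
h(a) = 1/(2*a)
A = 244811 (A = 255045 + (-177597 + 167363) = 255045 - 10234 = 244811)
1/(A + h(V(-31))) = 1/(244811 + 1/(2*(-¼ - 5/4*(-31)))) = 1/(244811 + 1/(2*(-¼ + 155/4))) = 1/(244811 + 1/(2*(77/2))) = 1/(244811 + (½)*(2/77)) = 1/(244811 + 1/77) = 1/(18850448/77) = 77/18850448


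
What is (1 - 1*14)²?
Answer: 169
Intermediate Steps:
(1 - 1*14)² = (1 - 14)² = (-13)² = 169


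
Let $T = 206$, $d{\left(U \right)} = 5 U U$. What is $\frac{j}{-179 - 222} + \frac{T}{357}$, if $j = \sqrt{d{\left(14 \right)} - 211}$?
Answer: $\frac{206}{357} - \frac{\sqrt{769}}{401} \approx 0.50788$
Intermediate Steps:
$d{\left(U \right)} = 5 U^{2}$
$j = \sqrt{769}$ ($j = \sqrt{5 \cdot 14^{2} - 211} = \sqrt{5 \cdot 196 - 211} = \sqrt{980 - 211} = \sqrt{769} \approx 27.731$)
$\frac{j}{-179 - 222} + \frac{T}{357} = \frac{\sqrt{769}}{-179 - 222} + \frac{206}{357} = \frac{\sqrt{769}}{-179 - 222} + 206 \cdot \frac{1}{357} = \frac{\sqrt{769}}{-401} + \frac{206}{357} = \sqrt{769} \left(- \frac{1}{401}\right) + \frac{206}{357} = - \frac{\sqrt{769}}{401} + \frac{206}{357} = \frac{206}{357} - \frac{\sqrt{769}}{401}$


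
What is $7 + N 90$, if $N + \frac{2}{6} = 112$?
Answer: $10057$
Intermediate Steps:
$N = \frac{335}{3}$ ($N = - \frac{1}{3} + 112 = \frac{335}{3} \approx 111.67$)
$7 + N 90 = 7 + \frac{335}{3} \cdot 90 = 7 + 10050 = 10057$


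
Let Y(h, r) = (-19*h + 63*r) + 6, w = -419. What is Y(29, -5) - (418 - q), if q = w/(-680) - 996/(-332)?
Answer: -866581/680 ≈ -1274.4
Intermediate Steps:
q = 2459/680 (q = -419/(-680) - 996/(-332) = -419*(-1/680) - 996*(-1/332) = 419/680 + 3 = 2459/680 ≈ 3.6162)
Y(h, r) = 6 - 19*h + 63*r
Y(29, -5) - (418 - q) = (6 - 19*29 + 63*(-5)) - (418 - 1*2459/680) = (6 - 551 - 315) - (418 - 2459/680) = -860 - 1*281781/680 = -860 - 281781/680 = -866581/680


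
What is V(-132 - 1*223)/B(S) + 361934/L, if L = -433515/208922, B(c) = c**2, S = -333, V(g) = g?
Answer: -2794993340694799/16024014945 ≈ -1.7443e+5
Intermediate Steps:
L = -433515/208922 (L = -433515*1/208922 = -433515/208922 ≈ -2.0750)
V(-132 - 1*223)/B(S) + 361934/L = (-132 - 1*223)/((-333)**2) + 361934/(-433515/208922) = (-132 - 223)/110889 + 361934*(-208922/433515) = -355*1/110889 - 75615975148/433515 = -355/110889 - 75615975148/433515 = -2794993340694799/16024014945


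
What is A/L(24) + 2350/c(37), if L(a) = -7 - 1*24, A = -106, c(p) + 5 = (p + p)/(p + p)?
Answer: -36213/62 ≈ -584.08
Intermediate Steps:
c(p) = -4 (c(p) = -5 + (p + p)/(p + p) = -5 + (2*p)/((2*p)) = -5 + (2*p)*(1/(2*p)) = -5 + 1 = -4)
L(a) = -31 (L(a) = -7 - 24 = -31)
A/L(24) + 2350/c(37) = -106/(-31) + 2350/(-4) = -106*(-1/31) + 2350*(-¼) = 106/31 - 1175/2 = -36213/62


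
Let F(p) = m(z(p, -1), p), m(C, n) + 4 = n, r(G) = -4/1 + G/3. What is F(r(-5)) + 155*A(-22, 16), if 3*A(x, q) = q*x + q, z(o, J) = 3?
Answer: -52109/3 ≈ -17370.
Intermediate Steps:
r(G) = -4 + G/3 (r(G) = -4*1 + G*(1/3) = -4 + G/3)
A(x, q) = q/3 + q*x/3 (A(x, q) = (q*x + q)/3 = (q + q*x)/3 = q/3 + q*x/3)
m(C, n) = -4 + n
F(p) = -4 + p
F(r(-5)) + 155*A(-22, 16) = (-4 + (-4 + (1/3)*(-5))) + 155*((1/3)*16*(1 - 22)) = (-4 + (-4 - 5/3)) + 155*((1/3)*16*(-21)) = (-4 - 17/3) + 155*(-112) = -29/3 - 17360 = -52109/3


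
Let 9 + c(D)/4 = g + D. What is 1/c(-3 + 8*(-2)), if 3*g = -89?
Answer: -3/692 ≈ -0.0043353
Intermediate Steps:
g = -89/3 (g = (⅓)*(-89) = -89/3 ≈ -29.667)
c(D) = -464/3 + 4*D (c(D) = -36 + 4*(-89/3 + D) = -36 + (-356/3 + 4*D) = -464/3 + 4*D)
1/c(-3 + 8*(-2)) = 1/(-464/3 + 4*(-3 + 8*(-2))) = 1/(-464/3 + 4*(-3 - 16)) = 1/(-464/3 + 4*(-19)) = 1/(-464/3 - 76) = 1/(-692/3) = -3/692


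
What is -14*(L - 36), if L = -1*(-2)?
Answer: 476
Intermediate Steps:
L = 2
-14*(L - 36) = -14*(2 - 36) = -14*(-34) = 476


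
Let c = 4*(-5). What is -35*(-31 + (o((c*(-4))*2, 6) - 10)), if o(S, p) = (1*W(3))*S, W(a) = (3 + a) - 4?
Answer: -9765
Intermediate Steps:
c = -20
W(a) = -1 + a
o(S, p) = 2*S (o(S, p) = (1*(-1 + 3))*S = (1*2)*S = 2*S)
-35*(-31 + (o((c*(-4))*2, 6) - 10)) = -35*(-31 + (2*(-20*(-4)*2) - 10)) = -35*(-31 + (2*(80*2) - 10)) = -35*(-31 + (2*160 - 10)) = -35*(-31 + (320 - 10)) = -35*(-31 + 310) = -35*279 = -9765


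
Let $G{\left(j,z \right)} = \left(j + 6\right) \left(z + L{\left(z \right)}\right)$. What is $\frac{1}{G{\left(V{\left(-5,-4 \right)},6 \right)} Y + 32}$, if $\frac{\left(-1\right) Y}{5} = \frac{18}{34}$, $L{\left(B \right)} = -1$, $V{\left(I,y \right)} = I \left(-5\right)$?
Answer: $- \frac{17}{6431} \approx -0.0026434$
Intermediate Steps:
$V{\left(I,y \right)} = - 5 I$
$G{\left(j,z \right)} = \left(-1 + z\right) \left(6 + j\right)$ ($G{\left(j,z \right)} = \left(j + 6\right) \left(z - 1\right) = \left(6 + j\right) \left(-1 + z\right) = \left(-1 + z\right) \left(6 + j\right)$)
$Y = - \frac{45}{17}$ ($Y = - 5 \cdot \frac{18}{34} = - 5 \cdot 18 \cdot \frac{1}{34} = \left(-5\right) \frac{9}{17} = - \frac{45}{17} \approx -2.6471$)
$\frac{1}{G{\left(V{\left(-5,-4 \right)},6 \right)} Y + 32} = \frac{1}{\left(-6 - \left(-5\right) \left(-5\right) + 6 \cdot 6 + \left(-5\right) \left(-5\right) 6\right) \left(- \frac{45}{17}\right) + 32} = \frac{1}{\left(-6 - 25 + 36 + 25 \cdot 6\right) \left(- \frac{45}{17}\right) + 32} = \frac{1}{\left(-6 - 25 + 36 + 150\right) \left(- \frac{45}{17}\right) + 32} = \frac{1}{155 \left(- \frac{45}{17}\right) + 32} = \frac{1}{- \frac{6975}{17} + 32} = \frac{1}{- \frac{6431}{17}} = - \frac{17}{6431}$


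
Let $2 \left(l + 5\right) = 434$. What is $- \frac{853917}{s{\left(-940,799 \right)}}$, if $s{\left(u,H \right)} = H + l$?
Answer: $- \frac{284639}{337} \approx -844.63$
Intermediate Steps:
$l = 212$ ($l = -5 + \frac{1}{2} \cdot 434 = -5 + 217 = 212$)
$s{\left(u,H \right)} = 212 + H$ ($s{\left(u,H \right)} = H + 212 = 212 + H$)
$- \frac{853917}{s{\left(-940,799 \right)}} = - \frac{853917}{212 + 799} = - \frac{853917}{1011} = \left(-853917\right) \frac{1}{1011} = - \frac{284639}{337}$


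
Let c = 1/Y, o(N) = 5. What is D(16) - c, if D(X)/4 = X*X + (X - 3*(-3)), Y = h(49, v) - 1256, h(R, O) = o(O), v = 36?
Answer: 1406125/1251 ≈ 1124.0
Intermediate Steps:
h(R, O) = 5
Y = -1251 (Y = 5 - 1256 = -1251)
D(X) = 36 + 4*X + 4*X² (D(X) = 4*(X*X + (X - 3*(-3))) = 4*(X² + (X + 9)) = 4*(X² + (9 + X)) = 4*(9 + X + X²) = 36 + 4*X + 4*X²)
c = -1/1251 (c = 1/(-1251) = -1/1251 ≈ -0.00079936)
D(16) - c = (36 + 4*16 + 4*16²) - 1*(-1/1251) = (36 + 64 + 4*256) + 1/1251 = (36 + 64 + 1024) + 1/1251 = 1124 + 1/1251 = 1406125/1251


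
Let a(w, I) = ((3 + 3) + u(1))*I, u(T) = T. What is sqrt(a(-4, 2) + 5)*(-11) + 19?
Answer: 19 - 11*sqrt(19) ≈ -28.948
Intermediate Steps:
a(w, I) = 7*I (a(w, I) = ((3 + 3) + 1)*I = (6 + 1)*I = 7*I)
sqrt(a(-4, 2) + 5)*(-11) + 19 = sqrt(7*2 + 5)*(-11) + 19 = sqrt(14 + 5)*(-11) + 19 = sqrt(19)*(-11) + 19 = -11*sqrt(19) + 19 = 19 - 11*sqrt(19)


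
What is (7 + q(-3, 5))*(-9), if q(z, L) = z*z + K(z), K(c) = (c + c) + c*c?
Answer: -171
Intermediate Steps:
K(c) = c**2 + 2*c (K(c) = 2*c + c**2 = c**2 + 2*c)
q(z, L) = z**2 + z*(2 + z) (q(z, L) = z*z + z*(2 + z) = z**2 + z*(2 + z))
(7 + q(-3, 5))*(-9) = (7 + 2*(-3)*(1 - 3))*(-9) = (7 + 2*(-3)*(-2))*(-9) = (7 + 12)*(-9) = 19*(-9) = -171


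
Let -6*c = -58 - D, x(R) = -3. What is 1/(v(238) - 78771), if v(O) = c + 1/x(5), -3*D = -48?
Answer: -1/78759 ≈ -1.2697e-5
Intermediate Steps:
D = 16 (D = -1/3*(-48) = 16)
c = 37/3 (c = -(-58 - 1*16)/6 = -(-58 - 16)/6 = -1/6*(-74) = 37/3 ≈ 12.333)
v(O) = 12 (v(O) = 37/3 + 1/(-3) = 37/3 - 1/3 = 12)
1/(v(238) - 78771) = 1/(12 - 78771) = 1/(-78759) = -1/78759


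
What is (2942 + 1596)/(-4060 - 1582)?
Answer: -2269/2821 ≈ -0.80433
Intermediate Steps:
(2942 + 1596)/(-4060 - 1582) = 4538/(-5642) = 4538*(-1/5642) = -2269/2821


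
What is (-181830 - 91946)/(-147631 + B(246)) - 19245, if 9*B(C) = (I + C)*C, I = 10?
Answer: -8118663417/421901 ≈ -19243.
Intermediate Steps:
B(C) = C*(10 + C)/9 (B(C) = ((10 + C)*C)/9 = (C*(10 + C))/9 = C*(10 + C)/9)
(-181830 - 91946)/(-147631 + B(246)) - 19245 = (-181830 - 91946)/(-147631 + (1/9)*246*(10 + 246)) - 19245 = -273776/(-147631 + (1/9)*246*256) - 19245 = -273776/(-147631 + 20992/3) - 19245 = -273776/(-421901/3) - 19245 = -273776*(-3/421901) - 19245 = 821328/421901 - 19245 = -8118663417/421901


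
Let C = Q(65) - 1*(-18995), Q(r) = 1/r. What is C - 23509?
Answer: -293409/65 ≈ -4514.0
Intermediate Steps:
C = 1234676/65 (C = 1/65 - 1*(-18995) = 1/65 + 18995 = 1234676/65 ≈ 18995.)
C - 23509 = 1234676/65 - 23509 = -293409/65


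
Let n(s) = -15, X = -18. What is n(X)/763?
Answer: -15/763 ≈ -0.019659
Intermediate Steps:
n(X)/763 = -15/763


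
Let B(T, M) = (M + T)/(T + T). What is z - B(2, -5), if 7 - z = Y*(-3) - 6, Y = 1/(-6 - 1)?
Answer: 373/28 ≈ 13.321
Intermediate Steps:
Y = -⅐ (Y = 1/(-7) = -⅐ ≈ -0.14286)
B(T, M) = (M + T)/(2*T) (B(T, M) = (M + T)/((2*T)) = (M + T)*(1/(2*T)) = (M + T)/(2*T))
z = 88/7 (z = 7 - (-⅐*(-3) - 6) = 7 - (3/7 - 6) = 7 - 1*(-39/7) = 7 + 39/7 = 88/7 ≈ 12.571)
z - B(2, -5) = 88/7 - (-5 + 2)/(2*2) = 88/7 - (-3)/(2*2) = 88/7 - 1*(-¾) = 88/7 + ¾ = 373/28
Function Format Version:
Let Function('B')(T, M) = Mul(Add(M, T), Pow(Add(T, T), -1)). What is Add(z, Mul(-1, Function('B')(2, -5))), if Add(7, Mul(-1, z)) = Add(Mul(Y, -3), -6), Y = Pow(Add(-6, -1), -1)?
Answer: Rational(373, 28) ≈ 13.321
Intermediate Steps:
Y = Rational(-1, 7) (Y = Pow(-7, -1) = Rational(-1, 7) ≈ -0.14286)
Function('B')(T, M) = Mul(Rational(1, 2), Pow(T, -1), Add(M, T)) (Function('B')(T, M) = Mul(Add(M, T), Pow(Mul(2, T), -1)) = Mul(Add(M, T), Mul(Rational(1, 2), Pow(T, -1))) = Mul(Rational(1, 2), Pow(T, -1), Add(M, T)))
z = Rational(88, 7) (z = Add(7, Mul(-1, Add(Mul(Rational(-1, 7), -3), -6))) = Add(7, Mul(-1, Add(Rational(3, 7), -6))) = Add(7, Mul(-1, Rational(-39, 7))) = Add(7, Rational(39, 7)) = Rational(88, 7) ≈ 12.571)
Add(z, Mul(-1, Function('B')(2, -5))) = Add(Rational(88, 7), Mul(-1, Mul(Rational(1, 2), Pow(2, -1), Add(-5, 2)))) = Add(Rational(88, 7), Mul(-1, Mul(Rational(1, 2), Rational(1, 2), -3))) = Add(Rational(88, 7), Mul(-1, Rational(-3, 4))) = Add(Rational(88, 7), Rational(3, 4)) = Rational(373, 28)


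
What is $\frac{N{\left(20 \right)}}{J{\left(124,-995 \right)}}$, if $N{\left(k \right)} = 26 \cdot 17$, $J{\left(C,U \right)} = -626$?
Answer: $- \frac{221}{313} \approx -0.70607$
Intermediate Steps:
$N{\left(k \right)} = 442$
$\frac{N{\left(20 \right)}}{J{\left(124,-995 \right)}} = \frac{442}{-626} = 442 \left(- \frac{1}{626}\right) = - \frac{221}{313}$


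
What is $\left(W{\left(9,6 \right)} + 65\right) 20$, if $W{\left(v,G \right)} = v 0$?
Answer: $1300$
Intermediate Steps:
$W{\left(v,G \right)} = 0$
$\left(W{\left(9,6 \right)} + 65\right) 20 = \left(0 + 65\right) 20 = 65 \cdot 20 = 1300$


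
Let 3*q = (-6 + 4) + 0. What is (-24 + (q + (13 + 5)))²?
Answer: 400/9 ≈ 44.444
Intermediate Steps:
q = -⅔ (q = ((-6 + 4) + 0)/3 = (-2 + 0)/3 = (⅓)*(-2) = -⅔ ≈ -0.66667)
(-24 + (q + (13 + 5)))² = (-24 + (-⅔ + (13 + 5)))² = (-24 + (-⅔ + 18))² = (-24 + 52/3)² = (-20/3)² = 400/9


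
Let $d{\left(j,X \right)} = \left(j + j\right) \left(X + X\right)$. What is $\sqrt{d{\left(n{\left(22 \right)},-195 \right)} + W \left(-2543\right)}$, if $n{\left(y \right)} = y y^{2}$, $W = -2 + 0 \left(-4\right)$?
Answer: $i \sqrt{8300354} \approx 2881.0 i$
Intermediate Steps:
$W = -2$ ($W = -2 + 0 = -2$)
$n{\left(y \right)} = y^{3}$
$d{\left(j,X \right)} = 4 X j$ ($d{\left(j,X \right)} = 2 j 2 X = 4 X j$)
$\sqrt{d{\left(n{\left(22 \right)},-195 \right)} + W \left(-2543\right)} = \sqrt{4 \left(-195\right) 22^{3} - -5086} = \sqrt{4 \left(-195\right) 10648 + 5086} = \sqrt{-8305440 + 5086} = \sqrt{-8300354} = i \sqrt{8300354}$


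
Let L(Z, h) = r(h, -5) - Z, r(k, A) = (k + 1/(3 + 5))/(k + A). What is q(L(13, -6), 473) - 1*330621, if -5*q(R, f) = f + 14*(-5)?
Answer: -1653508/5 ≈ -3.3070e+5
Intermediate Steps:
r(k, A) = (⅛ + k)/(A + k) (r(k, A) = (k + 1/8)/(A + k) = (k + ⅛)/(A + k) = (⅛ + k)/(A + k))
L(Z, h) = -Z + (⅛ + h)/(-5 + h) (L(Z, h) = (⅛ + h)/(-5 + h) - Z = -Z + (⅛ + h)/(-5 + h))
q(R, f) = 14 - f/5 (q(R, f) = -(f + 14*(-5))/5 = -(f - 70)/5 = -(-70 + f)/5 = 14 - f/5)
q(L(13, -6), 473) - 1*330621 = (14 - ⅕*473) - 1*330621 = (14 - 473/5) - 330621 = -403/5 - 330621 = -1653508/5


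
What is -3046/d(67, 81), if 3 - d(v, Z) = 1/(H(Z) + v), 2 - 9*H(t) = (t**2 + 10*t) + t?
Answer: -10427981/10275 ≈ -1014.9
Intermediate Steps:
H(t) = 2/9 - 11*t/9 - t**2/9 (H(t) = 2/9 - ((t**2 + 10*t) + t)/9 = 2/9 - (t**2 + 11*t)/9 = 2/9 + (-11*t/9 - t**2/9) = 2/9 - 11*t/9 - t**2/9)
d(v, Z) = 3 - 1/(2/9 + v - 11*Z/9 - Z**2/9) (d(v, Z) = 3 - 1/((2/9 - 11*Z/9 - Z**2/9) + v) = 3 - 1/(2/9 + v - 11*Z/9 - Z**2/9))
-3046/d(67, 81) = -3046*(-2 + 81**2 - 9*67 + 11*81)/(3*(1 + 81**2 - 9*67 + 11*81)) = -3046*(-2 + 6561 - 603 + 891)/(3*(1 + 6561 - 603 + 891)) = -3046/(3*6850/6847) = -3046/(3*(1/6847)*6850) = -3046/20550/6847 = -3046*6847/20550 = -10427981/10275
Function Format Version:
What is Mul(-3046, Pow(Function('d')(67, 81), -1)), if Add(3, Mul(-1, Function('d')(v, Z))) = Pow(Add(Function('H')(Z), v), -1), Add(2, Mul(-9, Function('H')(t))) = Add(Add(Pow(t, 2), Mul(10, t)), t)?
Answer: Rational(-10427981, 10275) ≈ -1014.9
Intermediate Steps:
Function('H')(t) = Add(Rational(2, 9), Mul(Rational(-11, 9), t), Mul(Rational(-1, 9), Pow(t, 2))) (Function('H')(t) = Add(Rational(2, 9), Mul(Rational(-1, 9), Add(Add(Pow(t, 2), Mul(10, t)), t))) = Add(Rational(2, 9), Mul(Rational(-1, 9), Add(Pow(t, 2), Mul(11, t)))) = Add(Rational(2, 9), Add(Mul(Rational(-11, 9), t), Mul(Rational(-1, 9), Pow(t, 2)))) = Add(Rational(2, 9), Mul(Rational(-11, 9), t), Mul(Rational(-1, 9), Pow(t, 2))))
Function('d')(v, Z) = Add(3, Mul(-1, Pow(Add(Rational(2, 9), v, Mul(Rational(-11, 9), Z), Mul(Rational(-1, 9), Pow(Z, 2))), -1))) (Function('d')(v, Z) = Add(3, Mul(-1, Pow(Add(Add(Rational(2, 9), Mul(Rational(-11, 9), Z), Mul(Rational(-1, 9), Pow(Z, 2))), v), -1))) = Add(3, Mul(-1, Pow(Add(Rational(2, 9), v, Mul(Rational(-11, 9), Z), Mul(Rational(-1, 9), Pow(Z, 2))), -1))))
Mul(-3046, Pow(Function('d')(67, 81), -1)) = Mul(-3046, Pow(Mul(3, Pow(Add(-2, Pow(81, 2), Mul(-9, 67), Mul(11, 81)), -1), Add(1, Pow(81, 2), Mul(-9, 67), Mul(11, 81))), -1)) = Mul(-3046, Pow(Mul(3, Pow(Add(-2, 6561, -603, 891), -1), Add(1, 6561, -603, 891)), -1)) = Mul(-3046, Pow(Mul(3, Pow(6847, -1), 6850), -1)) = Mul(-3046, Pow(Mul(3, Rational(1, 6847), 6850), -1)) = Mul(-3046, Pow(Rational(20550, 6847), -1)) = Mul(-3046, Rational(6847, 20550)) = Rational(-10427981, 10275)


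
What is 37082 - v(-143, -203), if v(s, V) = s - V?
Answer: 37022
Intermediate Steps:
37082 - v(-143, -203) = 37082 - (-143 - 1*(-203)) = 37082 - (-143 + 203) = 37082 - 1*60 = 37082 - 60 = 37022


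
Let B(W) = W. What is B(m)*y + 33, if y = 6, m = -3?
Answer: 15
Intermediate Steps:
B(m)*y + 33 = -3*6 + 33 = -18 + 33 = 15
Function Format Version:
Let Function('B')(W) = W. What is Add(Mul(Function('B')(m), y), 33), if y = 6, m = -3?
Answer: 15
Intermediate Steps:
Add(Mul(Function('B')(m), y), 33) = Add(Mul(-3, 6), 33) = Add(-18, 33) = 15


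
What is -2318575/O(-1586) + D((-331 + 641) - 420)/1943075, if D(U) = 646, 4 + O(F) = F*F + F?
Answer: -4503541199449/4884513593450 ≈ -0.92200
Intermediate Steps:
O(F) = -4 + F + F**2 (O(F) = -4 + (F*F + F) = -4 + (F**2 + F) = -4 + (F + F**2) = -4 + F + F**2)
-2318575/O(-1586) + D((-331 + 641) - 420)/1943075 = -2318575/(-4 - 1586 + (-1586)**2) + 646/1943075 = -2318575/(-4 - 1586 + 2515396) + 646*(1/1943075) = -2318575/2513806 + 646/1943075 = -4503541199449/4884513593450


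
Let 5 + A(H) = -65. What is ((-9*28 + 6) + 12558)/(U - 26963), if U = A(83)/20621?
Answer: -253885752/556004093 ≈ -0.45663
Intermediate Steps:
A(H) = -70 (A(H) = -5 - 65 = -70)
U = -70/20621 ≈ -0.0033946
((-9*28 + 6) + 12558)/(U - 26963) = ((-9*28 + 6) + 12558)/(-70/20621 - 26963) = ((-252 + 6) + 12558)/(-556004093/20621) = (-246 + 12558)*(-20621/556004093) = 12312*(-20621/556004093) = -253885752/556004093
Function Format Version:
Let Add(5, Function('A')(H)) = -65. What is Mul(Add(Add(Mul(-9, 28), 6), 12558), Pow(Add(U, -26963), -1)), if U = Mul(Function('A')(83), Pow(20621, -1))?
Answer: Rational(-253885752, 556004093) ≈ -0.45663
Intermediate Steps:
Function('A')(H) = -70 (Function('A')(H) = Add(-5, -65) = -70)
U = Rational(-70, 20621) (U = Mul(-70, Pow(20621, -1)) = Mul(-70, Rational(1, 20621)) = Rational(-70, 20621) ≈ -0.0033946)
Mul(Add(Add(Mul(-9, 28), 6), 12558), Pow(Add(U, -26963), -1)) = Mul(Add(Add(Mul(-9, 28), 6), 12558), Pow(Add(Rational(-70, 20621), -26963), -1)) = Mul(Add(Add(-252, 6), 12558), Pow(Rational(-556004093, 20621), -1)) = Mul(Add(-246, 12558), Rational(-20621, 556004093)) = Mul(12312, Rational(-20621, 556004093)) = Rational(-253885752, 556004093)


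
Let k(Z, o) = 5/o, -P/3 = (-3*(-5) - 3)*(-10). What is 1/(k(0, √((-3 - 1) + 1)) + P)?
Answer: 216/77765 + I*√3/77765 ≈ 0.0027776 + 2.2273e-5*I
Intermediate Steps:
P = 360 (P = -3*(-3*(-5) - 3)*(-10) = -3*(15 - 3)*(-10) = -36*(-10) = -3*(-120) = 360)
1/(k(0, √((-3 - 1) + 1)) + P) = 1/(5/(√((-3 - 1) + 1)) + 360) = 1/(5/(√(-4 + 1)) + 360) = 1/(5/(√(-3)) + 360) = 1/(5/((I*√3)) + 360) = 1/(5*(-I*√3/3) + 360) = 1/(-5*I*√3/3 + 360) = 1/(360 - 5*I*√3/3)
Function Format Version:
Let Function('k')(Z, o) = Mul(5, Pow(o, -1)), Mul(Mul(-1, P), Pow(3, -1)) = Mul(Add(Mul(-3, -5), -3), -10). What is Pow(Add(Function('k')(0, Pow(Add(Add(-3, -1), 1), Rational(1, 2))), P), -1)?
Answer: Add(Rational(216, 77765), Mul(Rational(1, 77765), I, Pow(3, Rational(1, 2)))) ≈ Add(0.0027776, Mul(2.2273e-5, I))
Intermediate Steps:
P = 360 (P = Mul(-3, Mul(Add(Mul(-3, -5), -3), -10)) = Mul(-3, Mul(Add(15, -3), -10)) = Mul(-3, Mul(12, -10)) = Mul(-3, -120) = 360)
Pow(Add(Function('k')(0, Pow(Add(Add(-3, -1), 1), Rational(1, 2))), P), -1) = Pow(Add(Mul(5, Pow(Pow(Add(Add(-3, -1), 1), Rational(1, 2)), -1)), 360), -1) = Pow(Add(Mul(5, Pow(Pow(Add(-4, 1), Rational(1, 2)), -1)), 360), -1) = Pow(Add(Mul(5, Pow(Pow(-3, Rational(1, 2)), -1)), 360), -1) = Pow(Add(Mul(5, Pow(Mul(I, Pow(3, Rational(1, 2))), -1)), 360), -1) = Pow(Add(Mul(5, Mul(Rational(-1, 3), I, Pow(3, Rational(1, 2)))), 360), -1) = Pow(Add(Mul(Rational(-5, 3), I, Pow(3, Rational(1, 2))), 360), -1) = Pow(Add(360, Mul(Rational(-5, 3), I, Pow(3, Rational(1, 2)))), -1)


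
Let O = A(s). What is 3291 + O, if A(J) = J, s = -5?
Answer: 3286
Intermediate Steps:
O = -5
3291 + O = 3291 - 5 = 3286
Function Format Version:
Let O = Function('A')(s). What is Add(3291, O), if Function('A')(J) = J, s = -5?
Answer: 3286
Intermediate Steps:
O = -5
Add(3291, O) = Add(3291, -5) = 3286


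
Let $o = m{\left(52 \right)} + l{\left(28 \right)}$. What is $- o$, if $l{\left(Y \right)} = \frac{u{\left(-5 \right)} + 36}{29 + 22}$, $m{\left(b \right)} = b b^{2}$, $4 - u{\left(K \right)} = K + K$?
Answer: $- \frac{7171058}{51} \approx -1.4061 \cdot 10^{5}$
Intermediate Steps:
$u{\left(K \right)} = 4 - 2 K$ ($u{\left(K \right)} = 4 - \left(K + K\right) = 4 - 2 K$)
$m{\left(b \right)} = b^{3}$
$l{\left(Y \right)} = \frac{50}{51}$ ($l{\left(Y \right)} = \frac{\left(4 - -10\right) + 36}{29 + 22} = \frac{\left(4 + 10\right) + 36}{51} = \left(14 + 36\right) \frac{1}{51} = 50 \cdot \frac{1}{51} = \frac{50}{51}$)
$o = \frac{7171058}{51}$ ($o = 52^{3} + \frac{50}{51} = 140608 + \frac{50}{51} = \frac{7171058}{51} \approx 1.4061 \cdot 10^{5}$)
$- o = \left(-1\right) \frac{7171058}{51} = - \frac{7171058}{51}$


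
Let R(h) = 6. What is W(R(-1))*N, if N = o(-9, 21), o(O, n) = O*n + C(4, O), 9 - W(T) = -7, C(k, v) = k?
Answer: -2960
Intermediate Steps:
W(T) = 16 (W(T) = 9 - 1*(-7) = 9 + 7 = 16)
o(O, n) = 4 + O*n (o(O, n) = O*n + 4 = 4 + O*n)
N = -185 (N = 4 - 9*21 = 4 - 189 = -185)
W(R(-1))*N = 16*(-185) = -2960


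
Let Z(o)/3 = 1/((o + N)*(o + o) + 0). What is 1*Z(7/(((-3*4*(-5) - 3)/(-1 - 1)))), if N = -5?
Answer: 9747/8372 ≈ 1.1642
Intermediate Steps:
Z(o) = 3/(2*o*(-5 + o)) (Z(o) = 3/((o - 5)*(o + o) + 0) = 3/((-5 + o)*(2*o) + 0) = 3/(2*o*(-5 + o) + 0) = 3/((2*o*(-5 + o))) = 3*(1/(2*o*(-5 + o))) = 3/(2*o*(-5 + o)))
1*Z(7/(((-3*4*(-5) - 3)/(-1 - 1)))) = 1*(3/(2*((7/(((-3*4*(-5) - 3)/(-1 - 1)))))*(-5 + 7/(((-3*4*(-5) - 3)/(-1 - 1)))))) = 1*(3/(2*((7/(((-12*(-5) - 3)/(-2)))))*(-5 + 7/(((-12*(-5) - 3)/(-2)))))) = 1*(3/(2*((7/(((60 - 3)*(-1/2)))))*(-5 + 7/(((60 - 3)*(-1/2)))))) = 1*(3/(2*((7/((57*(-1/2)))))*(-5 + 7/((57*(-1/2)))))) = 1*(3/(2*((7/(-57/2)))*(-5 + 7/(-57/2)))) = 1*(3/(2*((7*(-2/57)))*(-5 + 7*(-2/57)))) = 1*(3/(2*(-14/57)*(-5 - 14/57))) = 1*((3/2)*(-57/14)/(-299/57)) = 1*((3/2)*(-57/14)*(-57/299)) = 1*(9747/8372) = 9747/8372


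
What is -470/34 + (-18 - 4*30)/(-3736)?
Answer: -437807/31756 ≈ -13.787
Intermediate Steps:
-470/34 + (-18 - 4*30)/(-3736) = -470*1/34 + (-18 - 120)*(-1/3736) = -235/17 - 138*(-1/3736) = -235/17 + 69/1868 = -437807/31756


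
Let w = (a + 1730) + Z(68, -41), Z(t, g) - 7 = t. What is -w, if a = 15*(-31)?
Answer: -1340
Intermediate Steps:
Z(t, g) = 7 + t
a = -465
w = 1340 (w = (-465 + 1730) + (7 + 68) = 1265 + 75 = 1340)
-w = -1*1340 = -1340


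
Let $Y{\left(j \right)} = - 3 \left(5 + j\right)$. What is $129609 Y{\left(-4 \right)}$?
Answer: $-388827$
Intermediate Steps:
$Y{\left(j \right)} = -15 - 3 j$
$129609 Y{\left(-4 \right)} = 129609 \left(-15 - -12\right) = 129609 \left(-15 + 12\right) = 129609 \left(-3\right) = -388827$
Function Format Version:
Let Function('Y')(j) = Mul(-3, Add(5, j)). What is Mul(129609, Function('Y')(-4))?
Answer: -388827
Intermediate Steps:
Function('Y')(j) = Add(-15, Mul(-3, j))
Mul(129609, Function('Y')(-4)) = Mul(129609, Add(-15, Mul(-3, -4))) = Mul(129609, Add(-15, 12)) = Mul(129609, -3) = -388827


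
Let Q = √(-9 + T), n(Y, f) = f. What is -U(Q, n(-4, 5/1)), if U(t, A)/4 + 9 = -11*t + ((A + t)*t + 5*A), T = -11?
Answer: 16 + 48*I*√5 ≈ 16.0 + 107.33*I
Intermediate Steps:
Q = 2*I*√5 (Q = √(-9 - 11) = √(-20) = 2*I*√5 ≈ 4.4721*I)
U(t, A) = -36 - 44*t + 20*A + 4*t*(A + t) (U(t, A) = -36 + 4*(-11*t + ((A + t)*t + 5*A)) = -36 + 4*(-11*t + (t*(A + t) + 5*A)) = -36 + 4*(-11*t + (5*A + t*(A + t))) = -36 + 4*(-11*t + 5*A + t*(A + t)) = -36 + (-44*t + 20*A + 4*t*(A + t)) = -36 - 44*t + 20*A + 4*t*(A + t))
-U(Q, n(-4, 5/1)) = -(-36 - 88*I*√5 + 4*(2*I*√5)² + 20*(5/1) + 4*(5/1)*(2*I*√5)) = -(-36 - 88*I*√5 + 4*(-20) + 20*(5*1) + 4*(5*1)*(2*I*√5)) = -(-36 - 88*I*√5 - 80 + 20*5 + 4*5*(2*I*√5)) = -(-36 - 88*I*√5 - 80 + 100 + 40*I*√5) = -(-16 - 48*I*√5) = 16 + 48*I*√5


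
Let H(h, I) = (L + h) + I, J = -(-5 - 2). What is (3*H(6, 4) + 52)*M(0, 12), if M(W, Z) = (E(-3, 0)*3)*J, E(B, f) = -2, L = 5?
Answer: -4074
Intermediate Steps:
J = 7 (J = -1*(-7) = 7)
H(h, I) = 5 + I + h (H(h, I) = (5 + h) + I = 5 + I + h)
M(W, Z) = -42 (M(W, Z) = -2*3*7 = -6*7 = -42)
(3*H(6, 4) + 52)*M(0, 12) = (3*(5 + 4 + 6) + 52)*(-42) = (3*15 + 52)*(-42) = (45 + 52)*(-42) = 97*(-42) = -4074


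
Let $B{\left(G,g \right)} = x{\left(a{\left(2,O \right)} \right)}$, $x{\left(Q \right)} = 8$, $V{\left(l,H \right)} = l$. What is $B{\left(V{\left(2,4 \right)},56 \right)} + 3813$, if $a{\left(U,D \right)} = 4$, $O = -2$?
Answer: $3821$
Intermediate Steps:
$B{\left(G,g \right)} = 8$
$B{\left(V{\left(2,4 \right)},56 \right)} + 3813 = 8 + 3813 = 3821$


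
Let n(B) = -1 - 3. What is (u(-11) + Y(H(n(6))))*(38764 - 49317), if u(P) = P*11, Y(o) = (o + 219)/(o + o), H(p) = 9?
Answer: 3429725/3 ≈ 1.1432e+6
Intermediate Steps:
n(B) = -4
Y(o) = (219 + o)/(2*o) (Y(o) = (219 + o)/((2*o)) = (219 + o)*(1/(2*o)) = (219 + o)/(2*o))
u(P) = 11*P
(u(-11) + Y(H(n(6))))*(38764 - 49317) = (11*(-11) + (½)*(219 + 9)/9)*(38764 - 49317) = (-121 + (½)*(⅑)*228)*(-10553) = (-121 + 38/3)*(-10553) = -325/3*(-10553) = 3429725/3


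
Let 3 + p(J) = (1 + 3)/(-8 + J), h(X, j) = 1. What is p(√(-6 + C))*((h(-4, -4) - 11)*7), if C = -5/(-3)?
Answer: 9954/41 + 56*I*√39/41 ≈ 242.78 + 8.5298*I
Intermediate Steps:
C = 5/3 (C = -⅓*(-5) = 5/3 ≈ 1.6667)
p(J) = -3 + 4/(-8 + J) (p(J) = -3 + (1 + 3)/(-8 + J) = -3 + 4/(-8 + J))
p(√(-6 + C))*((h(-4, -4) - 11)*7) = ((28 - 3*√(-6 + 5/3))/(-8 + √(-6 + 5/3)))*((1 - 11)*7) = ((28 - I*√39)/(-8 + √(-13/3)))*(-10*7) = ((28 - I*√39)/(-8 + I*√39/3))*(-70) = -70*(28 - I*√39)/(-8 + I*√39/3)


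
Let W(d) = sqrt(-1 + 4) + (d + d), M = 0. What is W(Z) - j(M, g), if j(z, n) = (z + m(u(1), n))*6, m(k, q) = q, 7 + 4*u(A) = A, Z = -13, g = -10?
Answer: 34 + sqrt(3) ≈ 35.732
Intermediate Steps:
u(A) = -7/4 + A/4
j(z, n) = 6*n + 6*z (j(z, n) = (z + n)*6 = (n + z)*6 = 6*n + 6*z)
W(d) = sqrt(3) + 2*d
W(Z) - j(M, g) = (sqrt(3) + 2*(-13)) - (6*(-10) + 6*0) = (sqrt(3) - 26) - (-60 + 0) = (-26 + sqrt(3)) - 1*(-60) = (-26 + sqrt(3)) + 60 = 34 + sqrt(3)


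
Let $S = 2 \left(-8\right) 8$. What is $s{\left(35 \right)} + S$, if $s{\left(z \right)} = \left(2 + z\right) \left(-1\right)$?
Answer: $-165$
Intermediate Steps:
$s{\left(z \right)} = -2 - z$
$S = -128$ ($S = \left(-16\right) 8 = -128$)
$s{\left(35 \right)} + S = \left(-2 - 35\right) - 128 = -37 - 128 = -165$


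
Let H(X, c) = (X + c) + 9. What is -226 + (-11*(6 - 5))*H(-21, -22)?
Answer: 148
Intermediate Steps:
H(X, c) = 9 + X + c
-226 + (-11*(6 - 5))*H(-21, -22) = -226 + (-11*(6 - 5))*(9 - 21 - 22) = -226 - 11*1*(-34) = -226 - 11*(-34) = -226 + 374 = 148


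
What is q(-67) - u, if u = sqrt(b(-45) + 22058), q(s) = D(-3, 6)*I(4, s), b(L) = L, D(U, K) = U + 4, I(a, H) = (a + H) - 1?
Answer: -64 - sqrt(22013) ≈ -212.37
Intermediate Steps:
I(a, H) = -1 + H + a (I(a, H) = (H + a) - 1 = -1 + H + a)
D(U, K) = 4 + U
q(s) = 3 + s (q(s) = (4 - 3)*(-1 + s + 4) = 1*(3 + s) = 3 + s)
u = sqrt(22013) (u = sqrt(-45 + 22058) = sqrt(22013) ≈ 148.37)
q(-67) - u = (3 - 67) - sqrt(22013) = -64 - sqrt(22013)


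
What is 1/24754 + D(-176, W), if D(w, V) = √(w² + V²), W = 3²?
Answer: 1/24754 + √31057 ≈ 176.23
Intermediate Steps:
W = 9
D(w, V) = √(V² + w²)
1/24754 + D(-176, W) = 1/24754 + √(9² + (-176)²) = 1/24754 + √(81 + 30976) = 1/24754 + √31057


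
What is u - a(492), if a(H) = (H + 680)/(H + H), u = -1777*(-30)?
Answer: 13113967/246 ≈ 53309.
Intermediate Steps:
u = 53310
a(H) = (680 + H)/(2*H) (a(H) = (680 + H)/((2*H)) = (680 + H)*(1/(2*H)) = (680 + H)/(2*H))
u - a(492) = 53310 - (680 + 492)/(2*492) = 53310 - 1172/(2*492) = 53310 - 1*293/246 = 53310 - 293/246 = 13113967/246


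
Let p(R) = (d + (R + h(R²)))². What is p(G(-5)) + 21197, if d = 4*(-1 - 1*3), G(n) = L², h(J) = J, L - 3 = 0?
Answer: 26673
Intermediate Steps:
L = 3 (L = 3 + 0 = 3)
G(n) = 9 (G(n) = 3² = 9)
d = -16 (d = 4*(-1 - 3) = 4*(-4) = -16)
p(R) = (-16 + R + R²)² (p(R) = (-16 + (R + R²))² = (-16 + R + R²)²)
p(G(-5)) + 21197 = (-16 + 9 + 9²)² + 21197 = (-16 + 9 + 81)² + 21197 = 74² + 21197 = 5476 + 21197 = 26673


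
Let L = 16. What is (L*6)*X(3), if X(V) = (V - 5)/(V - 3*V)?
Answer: 32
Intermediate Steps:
X(V) = -(-5 + V)/(2*V) (X(V) = (-5 + V)/((-2*V)) = (-5 + V)*(-1/(2*V)) = -(-5 + V)/(2*V))
(L*6)*X(3) = (16*6)*((½)*(5 - 1*3)/3) = 96*((½)*(⅓)*(5 - 3)) = 96*((½)*(⅓)*2) = 96*(⅓) = 32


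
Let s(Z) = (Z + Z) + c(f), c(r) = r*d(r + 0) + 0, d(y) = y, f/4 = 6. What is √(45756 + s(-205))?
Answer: √45922 ≈ 214.29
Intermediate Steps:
f = 24 (f = 4*6 = 24)
c(r) = r² (c(r) = r*(r + 0) + 0 = r*r + 0 = r² + 0 = r²)
s(Z) = 576 + 2*Z (s(Z) = (Z + Z) + 24² = 2*Z + 576 = 576 + 2*Z)
√(45756 + s(-205)) = √(45756 + (576 + 2*(-205))) = √(45756 + (576 - 410)) = √(45756 + 166) = √45922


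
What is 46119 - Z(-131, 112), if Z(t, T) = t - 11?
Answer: 46261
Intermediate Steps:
Z(t, T) = -11 + t
46119 - Z(-131, 112) = 46119 - (-11 - 131) = 46119 - 1*(-142) = 46119 + 142 = 46261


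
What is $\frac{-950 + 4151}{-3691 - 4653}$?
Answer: $- \frac{3201}{8344} \approx -0.38363$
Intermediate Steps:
$\frac{-950 + 4151}{-3691 - 4653} = \frac{3201}{-8344} = 3201 \left(- \frac{1}{8344}\right) = - \frac{3201}{8344}$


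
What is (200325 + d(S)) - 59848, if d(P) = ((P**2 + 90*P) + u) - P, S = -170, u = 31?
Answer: 154278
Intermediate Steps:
d(P) = 31 + P**2 + 89*P (d(P) = ((P**2 + 90*P) + 31) - P = (31 + P**2 + 90*P) - P = 31 + P**2 + 89*P)
(200325 + d(S)) - 59848 = (200325 + (31 + (-170)**2 + 89*(-170))) - 59848 = (200325 + (31 + 28900 - 15130)) - 59848 = (200325 + 13801) - 59848 = 214126 - 59848 = 154278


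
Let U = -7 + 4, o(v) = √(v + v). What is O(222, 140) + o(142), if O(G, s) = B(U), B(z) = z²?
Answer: 9 + 2*√71 ≈ 25.852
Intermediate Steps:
o(v) = √2*√v (o(v) = √(2*v) = √2*√v)
U = -3
O(G, s) = 9 (O(G, s) = (-3)² = 9)
O(222, 140) + o(142) = 9 + √2*√142 = 9 + 2*√71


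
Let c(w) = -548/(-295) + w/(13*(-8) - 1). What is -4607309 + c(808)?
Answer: -28542315419/6195 ≈ -4.6073e+6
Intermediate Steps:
c(w) = 548/295 - w/105 (c(w) = -548*(-1/295) + w/(-104 - 1) = 548/295 + w/(-105) = 548/295 + w*(-1/105) = 548/295 - w/105)
-4607309 + c(808) = -4607309 + (548/295 - 1/105*808) = -4607309 + (548/295 - 808/105) = -4607309 - 36164/6195 = -28542315419/6195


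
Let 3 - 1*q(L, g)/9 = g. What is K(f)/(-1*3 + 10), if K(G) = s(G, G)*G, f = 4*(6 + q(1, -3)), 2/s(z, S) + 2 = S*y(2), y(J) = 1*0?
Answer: -240/7 ≈ -34.286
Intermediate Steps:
q(L, g) = 27 - 9*g
y(J) = 0
s(z, S) = -1 (s(z, S) = 2/(-2 + S*0) = 2/(-2 + 0) = 2/(-2) = 2*(-½) = -1)
f = 240 (f = 4*(6 + (27 - 9*(-3))) = 4*(6 + (27 + 27)) = 4*(6 + 54) = 4*60 = 240)
K(G) = -G
K(f)/(-1*3 + 10) = (-1*240)/(-1*3 + 10) = -240/(-3 + 10) = -240/7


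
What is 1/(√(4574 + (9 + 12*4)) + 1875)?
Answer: 1875/3510994 - √4631/3510994 ≈ 0.00051465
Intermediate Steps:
1/(√(4574 + (9 + 12*4)) + 1875) = 1/(√(4574 + (9 + 48)) + 1875) = 1/(√(4574 + 57) + 1875) = 1/(√4631 + 1875) = 1/(1875 + √4631)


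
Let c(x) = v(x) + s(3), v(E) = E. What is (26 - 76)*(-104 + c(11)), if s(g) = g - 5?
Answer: 4750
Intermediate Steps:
s(g) = -5 + g
c(x) = -2 + x (c(x) = x + (-5 + 3) = x - 2 = -2 + x)
(26 - 76)*(-104 + c(11)) = (26 - 76)*(-104 + (-2 + 11)) = -50*(-104 + 9) = -50*(-95) = 4750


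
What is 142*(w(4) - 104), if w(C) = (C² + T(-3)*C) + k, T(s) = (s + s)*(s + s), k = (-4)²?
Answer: 10224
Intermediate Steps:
k = 16
T(s) = 4*s² (T(s) = (2*s)*(2*s) = 4*s²)
w(C) = 16 + C² + 36*C (w(C) = (C² + (4*(-3)²)*C) + 16 = (C² + (4*9)*C) + 16 = (C² + 36*C) + 16 = 16 + C² + 36*C)
142*(w(4) - 104) = 142*((16 + 4² + 36*4) - 104) = 142*((16 + 16 + 144) - 104) = 142*(176 - 104) = 142*72 = 10224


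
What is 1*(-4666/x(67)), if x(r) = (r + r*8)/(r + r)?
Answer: -9332/9 ≈ -1036.9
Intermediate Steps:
x(r) = 9/2 (x(r) = (r + 8*r)/((2*r)) = (9*r)*(1/(2*r)) = 9/2)
1*(-4666/x(67)) = 1*(-4666/9/2) = 1*(-4666*2/9) = 1*(-9332/9) = -9332/9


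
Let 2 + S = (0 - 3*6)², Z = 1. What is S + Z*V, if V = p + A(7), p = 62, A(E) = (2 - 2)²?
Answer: 384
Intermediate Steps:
A(E) = 0 (A(E) = 0² = 0)
V = 62 (V = 62 + 0 = 62)
S = 322 (S = -2 + (0 - 3*6)² = -2 + (0 - 18)² = -2 + (-18)² = -2 + 324 = 322)
S + Z*V = 322 + 1*62 = 322 + 62 = 384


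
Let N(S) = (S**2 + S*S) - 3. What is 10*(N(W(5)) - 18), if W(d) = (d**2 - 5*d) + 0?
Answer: -210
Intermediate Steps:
W(d) = d**2 - 5*d
N(S) = -3 + 2*S**2 (N(S) = (S**2 + S**2) - 3 = 2*S**2 - 3 = -3 + 2*S**2)
10*(N(W(5)) - 18) = 10*((-3 + 2*(5*(-5 + 5))**2) - 18) = 10*((-3 + 2*(5*0)**2) - 18) = 10*((-3 + 2*0**2) - 18) = 10*((-3 + 2*0) - 18) = 10*((-3 + 0) - 18) = 10*(-3 - 18) = 10*(-21) = -210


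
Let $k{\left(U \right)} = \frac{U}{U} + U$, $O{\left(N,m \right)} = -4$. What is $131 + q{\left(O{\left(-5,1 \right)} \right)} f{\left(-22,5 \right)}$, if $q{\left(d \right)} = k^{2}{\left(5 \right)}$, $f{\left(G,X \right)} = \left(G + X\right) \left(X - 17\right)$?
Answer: $7475$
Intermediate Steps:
$k{\left(U \right)} = 1 + U$
$f{\left(G,X \right)} = \left(-17 + X\right) \left(G + X\right)$ ($f{\left(G,X \right)} = \left(G + X\right) \left(-17 + X\right) = \left(-17 + X\right) \left(G + X\right)$)
$q{\left(d \right)} = 36$ ($q{\left(d \right)} = \left(1 + 5\right)^{2} = 6^{2} = 36$)
$131 + q{\left(O{\left(-5,1 \right)} \right)} f{\left(-22,5 \right)} = 131 + 36 \left(5^{2} - -374 - 85 - 110\right) = 131 + 36 \left(25 + 374 - 85 - 110\right) = 131 + 36 \cdot 204 = 131 + 7344 = 7475$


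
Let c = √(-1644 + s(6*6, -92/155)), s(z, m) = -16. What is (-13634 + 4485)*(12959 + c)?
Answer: -118561891 - 18298*I*√415 ≈ -1.1856e+8 - 3.7276e+5*I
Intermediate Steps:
c = 2*I*√415 (c = √(-1644 - 16) = √(-1660) = 2*I*√415 ≈ 40.743*I)
(-13634 + 4485)*(12959 + c) = (-13634 + 4485)*(12959 + 2*I*√415) = -9149*(12959 + 2*I*√415) = -118561891 - 18298*I*√415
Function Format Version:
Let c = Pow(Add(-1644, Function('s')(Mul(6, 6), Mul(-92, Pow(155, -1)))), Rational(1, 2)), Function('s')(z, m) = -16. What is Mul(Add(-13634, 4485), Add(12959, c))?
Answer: Add(-118561891, Mul(-18298, I, Pow(415, Rational(1, 2)))) ≈ Add(-1.1856e+8, Mul(-3.7276e+5, I))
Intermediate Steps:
c = Mul(2, I, Pow(415, Rational(1, 2))) (c = Pow(Add(-1644, -16), Rational(1, 2)) = Pow(-1660, Rational(1, 2)) = Mul(2, I, Pow(415, Rational(1, 2))) ≈ Mul(40.743, I))
Mul(Add(-13634, 4485), Add(12959, c)) = Mul(Add(-13634, 4485), Add(12959, Mul(2, I, Pow(415, Rational(1, 2))))) = Mul(-9149, Add(12959, Mul(2, I, Pow(415, Rational(1, 2))))) = Add(-118561891, Mul(-18298, I, Pow(415, Rational(1, 2))))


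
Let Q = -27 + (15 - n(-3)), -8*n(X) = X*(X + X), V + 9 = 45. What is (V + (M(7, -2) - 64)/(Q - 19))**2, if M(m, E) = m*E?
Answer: 19820304/13225 ≈ 1498.7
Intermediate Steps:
V = 36 (V = -9 + 45 = 36)
n(X) = -X**2/4 (n(X) = -X*(X + X)/8 = -X*2*X/8 = -X**2/4)
M(m, E) = E*m
Q = -39/4 (Q = -27 + (15 - (-1)*(-3)**2/4) = -27 + (15 - (-1)*9/4) = -27 + (15 - 1*(-9/4)) = -27 + (15 + 9/4) = -27 + 69/4 = -39/4 ≈ -9.7500)
(V + (M(7, -2) - 64)/(Q - 19))**2 = (36 + (-2*7 - 64)/(-39/4 - 19))**2 = (36 + (-14 - 64)/(-115/4))**2 = (36 - 78*(-4/115))**2 = (36 + 312/115)**2 = (4452/115)**2 = 19820304/13225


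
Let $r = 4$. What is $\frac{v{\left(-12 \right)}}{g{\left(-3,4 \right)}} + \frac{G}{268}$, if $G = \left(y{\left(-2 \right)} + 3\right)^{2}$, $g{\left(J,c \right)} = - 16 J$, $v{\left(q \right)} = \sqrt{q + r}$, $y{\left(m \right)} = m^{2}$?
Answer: $\frac{49}{268} + \frac{i \sqrt{2}}{24} \approx 0.18284 + 0.058926 i$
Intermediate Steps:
$v{\left(q \right)} = \sqrt{4 + q}$ ($v{\left(q \right)} = \sqrt{q + 4} = \sqrt{4 + q}$)
$G = 49$ ($G = \left(\left(-2\right)^{2} + 3\right)^{2} = \left(4 + 3\right)^{2} = 7^{2} = 49$)
$\frac{v{\left(-12 \right)}}{g{\left(-3,4 \right)}} + \frac{G}{268} = \frac{\sqrt{4 - 12}}{\left(-16\right) \left(-3\right)} + \frac{49}{268} = \frac{\sqrt{-8}}{48} + 49 \cdot \frac{1}{268} = 2 i \sqrt{2} \cdot \frac{1}{48} + \frac{49}{268} = \frac{i \sqrt{2}}{24} + \frac{49}{268} = \frac{49}{268} + \frac{i \sqrt{2}}{24}$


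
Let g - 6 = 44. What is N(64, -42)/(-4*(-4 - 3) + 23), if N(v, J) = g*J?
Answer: -700/17 ≈ -41.176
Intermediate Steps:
g = 50 (g = 6 + 44 = 50)
N(v, J) = 50*J
N(64, -42)/(-4*(-4 - 3) + 23) = (50*(-42))/(-4*(-4 - 3) + 23) = -2100/(-4*(-7) + 23) = -2100/(28 + 23) = -2100/51 = (1/51)*(-2100) = -700/17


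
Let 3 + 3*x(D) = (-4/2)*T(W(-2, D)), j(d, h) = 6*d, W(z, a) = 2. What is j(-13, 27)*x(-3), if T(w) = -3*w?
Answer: -234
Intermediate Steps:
x(D) = 3 (x(D) = -1 + ((-4/2)*(-3*2))/3 = -1 + (-4*½*(-6))/3 = -1 + (-2*(-6))/3 = -1 + (⅓)*12 = -1 + 4 = 3)
j(-13, 27)*x(-3) = (6*(-13))*3 = -78*3 = -234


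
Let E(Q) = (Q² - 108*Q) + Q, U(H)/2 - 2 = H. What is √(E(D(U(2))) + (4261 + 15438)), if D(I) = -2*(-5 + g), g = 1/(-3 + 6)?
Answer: √169087/3 ≈ 137.07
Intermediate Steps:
U(H) = 4 + 2*H
g = ⅓ (g = 1/3 = ⅓ ≈ 0.33333)
D(I) = 28/3 (D(I) = -2*(-5 + ⅓) = -2*(-14/3) = 28/3)
E(Q) = Q² - 107*Q
√(E(D(U(2))) + (4261 + 15438)) = √(28*(-107 + 28/3)/3 + (4261 + 15438)) = √((28/3)*(-293/3) + 19699) = √(-8204/9 + 19699) = √(169087/9) = √169087/3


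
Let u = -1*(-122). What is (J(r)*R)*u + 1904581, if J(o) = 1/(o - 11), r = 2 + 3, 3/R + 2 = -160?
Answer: 308542183/162 ≈ 1.9046e+6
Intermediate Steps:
u = 122
R = -1/54 (R = 3/(-2 - 160) = 3/(-162) = 3*(-1/162) = -1/54 ≈ -0.018519)
r = 5
J(o) = 1/(-11 + o)
(J(r)*R)*u + 1904581 = (-1/54/(-11 + 5))*122 + 1904581 = (-1/54/(-6))*122 + 1904581 = -⅙*(-1/54)*122 + 1904581 = (1/324)*122 + 1904581 = 61/162 + 1904581 = 308542183/162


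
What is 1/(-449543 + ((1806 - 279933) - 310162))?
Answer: -1/1037832 ≈ -9.6355e-7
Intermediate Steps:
1/(-449543 + ((1806 - 279933) - 310162)) = 1/(-449543 + (-278127 - 310162)) = 1/(-449543 - 588289) = 1/(-1037832) = -1/1037832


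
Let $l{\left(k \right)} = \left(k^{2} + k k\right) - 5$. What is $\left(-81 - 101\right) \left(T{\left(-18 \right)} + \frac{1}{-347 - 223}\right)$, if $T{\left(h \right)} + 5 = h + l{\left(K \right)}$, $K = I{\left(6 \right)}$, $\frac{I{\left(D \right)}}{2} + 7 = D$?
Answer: $\frac{1037491}{285} \approx 3640.3$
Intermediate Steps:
$I{\left(D \right)} = -14 + 2 D$
$K = -2$ ($K = -14 + 2 \cdot 6 = -14 + 12 = -2$)
$l{\left(k \right)} = -5 + 2 k^{2}$ ($l{\left(k \right)} = \left(k^{2} + k^{2}\right) - 5 = 2 k^{2} - 5 = -5 + 2 k^{2}$)
$T{\left(h \right)} = -2 + h$ ($T{\left(h \right)} = -5 - \left(5 - 8 - h\right) = -5 + \left(h + \left(-5 + 2 \cdot 4\right)\right) = -5 + \left(h + \left(-5 + 8\right)\right) = -5 + \left(h + 3\right) = -5 + \left(3 + h\right) = -2 + h$)
$\left(-81 - 101\right) \left(T{\left(-18 \right)} + \frac{1}{-347 - 223}\right) = \left(-81 - 101\right) \left(\left(-2 - 18\right) + \frac{1}{-347 - 223}\right) = - 182 \left(-20 + \frac{1}{-570}\right) = - 182 \left(-20 - \frac{1}{570}\right) = \left(-182\right) \left(- \frac{11401}{570}\right) = \frac{1037491}{285}$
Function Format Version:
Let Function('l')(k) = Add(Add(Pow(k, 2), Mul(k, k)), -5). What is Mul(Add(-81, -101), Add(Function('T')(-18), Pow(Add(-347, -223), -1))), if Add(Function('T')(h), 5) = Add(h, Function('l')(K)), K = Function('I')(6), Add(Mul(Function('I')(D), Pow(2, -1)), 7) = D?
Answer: Rational(1037491, 285) ≈ 3640.3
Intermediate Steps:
Function('I')(D) = Add(-14, Mul(2, D))
K = -2 (K = Add(-14, Mul(2, 6)) = Add(-14, 12) = -2)
Function('l')(k) = Add(-5, Mul(2, Pow(k, 2))) (Function('l')(k) = Add(Add(Pow(k, 2), Pow(k, 2)), -5) = Add(Mul(2, Pow(k, 2)), -5) = Add(-5, Mul(2, Pow(k, 2))))
Function('T')(h) = Add(-2, h) (Function('T')(h) = Add(-5, Add(h, Add(-5, Mul(2, Pow(-2, 2))))) = Add(-5, Add(h, Add(-5, Mul(2, 4)))) = Add(-5, Add(h, Add(-5, 8))) = Add(-5, Add(h, 3)) = Add(-5, Add(3, h)) = Add(-2, h))
Mul(Add(-81, -101), Add(Function('T')(-18), Pow(Add(-347, -223), -1))) = Mul(Add(-81, -101), Add(Add(-2, -18), Pow(Add(-347, -223), -1))) = Mul(-182, Add(-20, Pow(-570, -1))) = Mul(-182, Add(-20, Rational(-1, 570))) = Mul(-182, Rational(-11401, 570)) = Rational(1037491, 285)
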